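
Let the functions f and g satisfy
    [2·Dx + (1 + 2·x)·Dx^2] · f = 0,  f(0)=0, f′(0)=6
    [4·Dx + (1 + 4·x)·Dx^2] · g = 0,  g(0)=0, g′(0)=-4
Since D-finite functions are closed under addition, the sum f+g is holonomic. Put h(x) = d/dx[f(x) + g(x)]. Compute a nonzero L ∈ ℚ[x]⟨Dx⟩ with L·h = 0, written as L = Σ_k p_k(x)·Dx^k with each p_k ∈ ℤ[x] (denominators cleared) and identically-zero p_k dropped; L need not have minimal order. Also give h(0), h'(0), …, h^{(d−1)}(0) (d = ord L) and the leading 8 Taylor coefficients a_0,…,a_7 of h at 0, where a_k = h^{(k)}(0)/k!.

L = 16 + (12 + 32·x)·Dx + (1 + 6·x + 8·x^2)·Dx^2  (order 2).
h: a_k = 2, 4, -40, 208, -928, 3904, -16000, 64768, …
ICs: h(0) = 2, h′(0) = 4.

f: a_k = 0, 6, -6, 8, -12, 96/5, -32, 384/7, …
g: a_k = 0, -4, 8, -64/3, 64, -1024/5, 2048/3, -16384/7, …
f+g: L₀ = lclm(L_f,L_g), ord ≤ 2+2.
h=h₀': d/dx-closure on L₀ ⇒ L.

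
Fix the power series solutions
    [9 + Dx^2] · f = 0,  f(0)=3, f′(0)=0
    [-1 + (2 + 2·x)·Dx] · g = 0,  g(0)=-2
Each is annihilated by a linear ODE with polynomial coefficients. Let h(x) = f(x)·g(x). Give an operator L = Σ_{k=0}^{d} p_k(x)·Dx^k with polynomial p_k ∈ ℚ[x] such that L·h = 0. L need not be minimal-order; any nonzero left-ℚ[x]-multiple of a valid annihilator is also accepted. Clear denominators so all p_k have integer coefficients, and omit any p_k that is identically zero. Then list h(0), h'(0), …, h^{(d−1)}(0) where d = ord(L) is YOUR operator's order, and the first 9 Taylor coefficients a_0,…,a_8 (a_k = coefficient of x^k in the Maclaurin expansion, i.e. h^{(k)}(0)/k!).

f: a_k = 3, 0, -27/2, 0, 81/8, 0, -243/80, 0, 2187/4480, …
g: a_k = -2, -1, 1/4, -1/8, 5/64, -7/128, 21/512, -33/1024, 429/16384, …
h₀=f·g: eliminate ⇒ L₀, order ≤ 2·1.
L = (39 + 72·x + 36·x^2) + (-4 - 4·x)·Dx + (4 + 8·x + 4·x^2)·Dx^2  (order 2).
h: a_k = -6, -3, 111/4, 105/8, -1497/64, -1101/128, 19647/2560, 12357/5120, -814203/573440, …
ICs: h(0) = -6, h′(0) = -3.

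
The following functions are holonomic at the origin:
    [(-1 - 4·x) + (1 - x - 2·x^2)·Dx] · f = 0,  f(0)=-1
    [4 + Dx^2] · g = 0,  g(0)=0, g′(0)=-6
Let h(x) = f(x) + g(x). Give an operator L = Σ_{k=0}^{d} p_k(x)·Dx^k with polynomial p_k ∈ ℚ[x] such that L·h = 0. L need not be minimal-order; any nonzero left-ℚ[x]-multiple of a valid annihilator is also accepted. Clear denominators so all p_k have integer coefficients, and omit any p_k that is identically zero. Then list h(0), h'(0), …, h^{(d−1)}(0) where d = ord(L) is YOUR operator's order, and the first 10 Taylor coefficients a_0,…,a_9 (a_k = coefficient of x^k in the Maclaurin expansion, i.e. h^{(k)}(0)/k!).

L = (68 + 304·x + 200·x^2 + 320·x^3 + 160·x^4 + 128·x^5) + (-20 + 12·x + 24·x^2 + 8·x^3 + 48·x^4 + 96·x^5 + 64·x^6)·Dx + (17 + 76·x + 50·x^2 + 80·x^3 + 40·x^4 + 32·x^5)·Dx^2 + (-5 + 3·x + 6·x^2 + 2·x^3 + 12·x^4 + 24·x^5 + 16·x^6)·Dx^3  (order 3).
h: a_k = -1, -7, -3, -1, -11, -109/5, -43, -8917/105, -171, -322249/945, …
ICs: h(0) = -1, h′(0) = -7, h′′(0) = -6.

f: a_k = -1, -1, -3, -5, -11, -21, -43, -85, -171, -341, …
g: a_k = 0, -6, 0, 4, 0, -4/5, 0, 8/105, 0, -4/945, …
f+g: L₀ = lclm(L_f,L_g), ord ≤ 1+2.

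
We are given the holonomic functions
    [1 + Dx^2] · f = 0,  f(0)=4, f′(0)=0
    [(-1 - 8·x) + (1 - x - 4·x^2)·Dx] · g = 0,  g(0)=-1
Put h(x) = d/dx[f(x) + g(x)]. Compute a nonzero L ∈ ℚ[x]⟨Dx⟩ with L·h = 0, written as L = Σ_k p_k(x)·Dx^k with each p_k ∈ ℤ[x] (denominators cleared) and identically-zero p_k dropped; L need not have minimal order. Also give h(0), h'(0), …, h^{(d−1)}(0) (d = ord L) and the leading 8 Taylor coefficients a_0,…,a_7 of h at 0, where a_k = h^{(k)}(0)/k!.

L = (706 + 4324·x + 19178·x^2 + 15080·x^3 + 30400·x^4 + 1152·x^5 + 1536·x^6) + (-55 - 431·x + 153·x^2 + 1009·x^3 + 3620·x^4 + 5904·x^5 + 448·x^6 + 512·x^7)·Dx + (706 + 4324·x + 19178·x^2 + 15080·x^3 + 30400·x^4 + 1152·x^5 + 1536·x^6)·Dx^2 + (-55 - 431·x + 153·x^2 + 1009·x^3 + 3620·x^4 + 5904·x^5 + 448·x^6 + 512·x^7)·Dx^3  (order 3).
h: a_k = -1, -14, -27, -346/3, -325, -32581/30, -3087, -11743199/1260, …
ICs: h(0) = -1, h′(0) = -14, h′′(0) = -54.

f: a_k = 4, 0, -2, 0, 1/6, 0, -1/180, 0, …
g: a_k = -1, -1, -5, -9, -29, -65, -181, -441, …
Sum ⇒ L₀ = lclm(L_f,L_g) in ℚ(x)⟨Dx⟩.
Differentiate: ansatz ord ≤ ord L₀ ⇒ L.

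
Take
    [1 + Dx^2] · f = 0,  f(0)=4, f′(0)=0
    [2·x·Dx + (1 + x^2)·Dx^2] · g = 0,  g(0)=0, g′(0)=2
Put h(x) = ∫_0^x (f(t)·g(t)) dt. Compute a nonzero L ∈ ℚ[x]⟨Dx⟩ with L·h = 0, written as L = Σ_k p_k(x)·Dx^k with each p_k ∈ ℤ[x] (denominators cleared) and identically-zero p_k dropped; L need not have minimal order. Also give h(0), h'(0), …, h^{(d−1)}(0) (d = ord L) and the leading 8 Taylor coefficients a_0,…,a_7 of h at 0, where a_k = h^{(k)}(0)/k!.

f: a_k = 4, 0, -2, 0, 1/6, 0, -1/180, 0, …
g: a_k = 0, 2, 0, -2/3, 0, 2/5, 0, -2/7, …
f·g: L₀ = L_f ⊗_s L_g, ord ≤ 2·2.
∫: right-multiply L₀ by Dx.
L = (10 + 26·x^2 + 11·x^4 + 4·x^6 + x^8)·Dx + (12·x + 20·x^3 + 12·x^5 + 4·x^7)·Dx^2 + (12 + 32·x^2 + 18·x^4 + 8·x^6 + 2·x^8)·Dx^3 + (12·x + 20·x^3 + 12·x^5 + 4·x^7)·Dx^4 + (2 + 6·x^2 + 7·x^4 + 4·x^6 + x^8)·Dx^5  (order 5).
h: a_k = 0, 0, 4, 0, -5/3, 0, 49/90, 0, …
ICs: h(0) = 0, h′(0) = 0, h′′(0) = 8, h′′′(0) = 0, h′′′′(0) = -40.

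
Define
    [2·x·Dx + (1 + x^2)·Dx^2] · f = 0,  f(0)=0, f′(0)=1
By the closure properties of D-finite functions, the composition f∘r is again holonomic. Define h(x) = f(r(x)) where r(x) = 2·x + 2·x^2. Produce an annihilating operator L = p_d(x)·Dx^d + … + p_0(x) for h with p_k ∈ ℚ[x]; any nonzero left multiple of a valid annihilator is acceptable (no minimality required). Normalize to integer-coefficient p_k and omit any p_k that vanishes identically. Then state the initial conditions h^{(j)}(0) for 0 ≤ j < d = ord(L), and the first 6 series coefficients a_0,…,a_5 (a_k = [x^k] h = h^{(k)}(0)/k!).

L = (-2 + 8·x + 32·x^2 + 48·x^3 + 24·x^4)·Dx + (1 + 2·x + 4·x^2 + 16·x^3 + 20·x^4 + 8·x^5)·Dx^2  (order 2).
h: a_k = 0, 2, 2, -8/3, -8, -8/5, …
ICs: h(0) = 0, h′(0) = 2.

f: a_k = 0, 1, 0, -1/3, 0, 1/5, …
L₀ from L_f via x↦r, Dx↦r'^{-1}Dx.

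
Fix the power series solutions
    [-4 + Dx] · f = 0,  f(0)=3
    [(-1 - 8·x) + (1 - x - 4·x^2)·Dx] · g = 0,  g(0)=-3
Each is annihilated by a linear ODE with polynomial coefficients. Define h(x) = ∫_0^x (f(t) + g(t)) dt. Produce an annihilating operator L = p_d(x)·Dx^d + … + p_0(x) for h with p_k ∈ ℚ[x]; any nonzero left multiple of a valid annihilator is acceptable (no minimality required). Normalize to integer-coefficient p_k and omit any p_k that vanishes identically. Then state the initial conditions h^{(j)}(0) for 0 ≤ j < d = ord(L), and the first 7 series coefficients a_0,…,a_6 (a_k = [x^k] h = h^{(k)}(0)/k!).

L = (24 - 16·x + 576·x^2 + 512·x^3)·Dx + (6 - 56·x - 208·x^2 + 128·x^3 + 256·x^4)·Dx^2 + (-3 + 15·x + 16·x^2 - 64·x^3 - 64·x^4)·Dx^3  (order 3).
h: a_k = 0, 0, 9/2, 3, 5/4, -11, -847/30, …
ICs: h(0) = 0, h′(0) = 0, h′′(0) = 9.

f: a_k = 3, 12, 24, 32, 32, 128/5, 256/15, …
g: a_k = -3, -3, -15, -27, -87, -195, -543, …
Sum ⇒ L₀ = lclm(L_f,L_g) in ℚ(x)⟨Dx⟩.
∫: right-multiply L₀ by Dx.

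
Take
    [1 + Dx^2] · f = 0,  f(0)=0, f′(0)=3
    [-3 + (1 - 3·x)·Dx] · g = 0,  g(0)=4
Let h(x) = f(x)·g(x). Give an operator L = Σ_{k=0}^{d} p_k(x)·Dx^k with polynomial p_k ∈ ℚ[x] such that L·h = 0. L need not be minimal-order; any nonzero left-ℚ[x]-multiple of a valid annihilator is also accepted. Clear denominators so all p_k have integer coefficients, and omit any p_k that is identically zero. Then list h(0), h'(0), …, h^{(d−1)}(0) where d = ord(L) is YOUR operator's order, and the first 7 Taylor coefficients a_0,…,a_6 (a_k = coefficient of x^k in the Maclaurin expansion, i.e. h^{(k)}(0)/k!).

f: a_k = 0, 3, 0, -1/2, 0, 1/40, 0, …
g: a_k = 4, 12, 36, 108, 324, 972, 2916, …
Sym-product of L_f,L_g gives L₀ (≤ ord 2).
L = (-1 + 3·x) + 6·Dx + (-1 + 3·x)·Dx^2  (order 2).
h: a_k = 0, 12, 36, 106, 318, 9541/10, 28623/10, …
ICs: h(0) = 0, h′(0) = 12.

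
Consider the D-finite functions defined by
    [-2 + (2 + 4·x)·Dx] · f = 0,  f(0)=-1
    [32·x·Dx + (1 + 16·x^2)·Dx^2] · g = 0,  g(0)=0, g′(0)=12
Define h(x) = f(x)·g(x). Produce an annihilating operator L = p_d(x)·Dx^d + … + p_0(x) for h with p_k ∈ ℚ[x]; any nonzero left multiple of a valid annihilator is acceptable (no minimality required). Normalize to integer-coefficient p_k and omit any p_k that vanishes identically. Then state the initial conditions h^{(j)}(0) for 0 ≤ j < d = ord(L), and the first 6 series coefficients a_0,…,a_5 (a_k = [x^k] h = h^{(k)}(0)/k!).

f: a_k = -1, -1, 1/2, -1/2, 5/8, -7/8, …
g: a_k = 0, 12, 0, -64, 0, 3072/5, …
h₀=f·g: eliminate ⇒ L₀, order ≤ 1·2.
L = (3 - 32·x - 16·x^2) + (-2 + 28·x + 96·x^2 + 64·x^3)·Dx + (1 + 4·x + 20·x^2 + 64·x^3 + 64·x^4)·Dx^2  (order 2).
h: a_k = 0, -12, -12, 70, 58, -6389/10, …
ICs: h(0) = 0, h′(0) = -12.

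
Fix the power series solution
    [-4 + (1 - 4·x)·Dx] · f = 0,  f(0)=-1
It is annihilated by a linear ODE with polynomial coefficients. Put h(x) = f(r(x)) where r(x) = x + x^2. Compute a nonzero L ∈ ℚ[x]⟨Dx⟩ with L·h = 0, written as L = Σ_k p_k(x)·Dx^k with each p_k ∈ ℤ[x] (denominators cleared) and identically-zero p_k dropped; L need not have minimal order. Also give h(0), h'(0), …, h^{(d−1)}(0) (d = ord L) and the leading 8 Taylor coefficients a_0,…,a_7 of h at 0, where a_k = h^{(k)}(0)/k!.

f: a_k = -1, -4, -16, -64, -256, -1024, -4096, -16384, …
f∘r: x↦r, Dx↦Dx/r' in L_f ⇒ L₀.
L = (4 + 8·x) + (-1 + 4·x + 4·x^2)·Dx  (order 1).
h: a_k = -1, -4, -20, -96, -464, -2240, -10816, -52224, …
ICs: h(0) = -1.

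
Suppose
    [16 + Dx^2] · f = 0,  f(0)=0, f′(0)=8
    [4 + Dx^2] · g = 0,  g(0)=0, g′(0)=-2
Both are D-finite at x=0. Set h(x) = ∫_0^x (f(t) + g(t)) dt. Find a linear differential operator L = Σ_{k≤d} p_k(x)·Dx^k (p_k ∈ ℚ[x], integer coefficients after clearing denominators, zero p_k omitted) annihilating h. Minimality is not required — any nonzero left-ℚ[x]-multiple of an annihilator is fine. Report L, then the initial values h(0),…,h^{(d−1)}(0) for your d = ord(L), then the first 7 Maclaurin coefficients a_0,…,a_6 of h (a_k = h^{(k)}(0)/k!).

L = 64·Dx + 20·Dx^3 + Dx^5  (order 5).
h: a_k = 0, 0, 3, 0, -5, 0, 14/5, …
ICs: h(0) = 0, h′(0) = 0, h′′(0) = 6, h′′′(0) = 0, h′′′′(0) = -120.

f: a_k = 0, 8, 0, -64/3, 0, 256/15, 0, …
g: a_k = 0, -2, 0, 4/3, 0, -4/15, 0, …
Sum ⇒ L₀ = lclm(L_f,L_g) in ℚ(x)⟨Dx⟩.
h=∫h₀ ⇒ L = L₀·Dx.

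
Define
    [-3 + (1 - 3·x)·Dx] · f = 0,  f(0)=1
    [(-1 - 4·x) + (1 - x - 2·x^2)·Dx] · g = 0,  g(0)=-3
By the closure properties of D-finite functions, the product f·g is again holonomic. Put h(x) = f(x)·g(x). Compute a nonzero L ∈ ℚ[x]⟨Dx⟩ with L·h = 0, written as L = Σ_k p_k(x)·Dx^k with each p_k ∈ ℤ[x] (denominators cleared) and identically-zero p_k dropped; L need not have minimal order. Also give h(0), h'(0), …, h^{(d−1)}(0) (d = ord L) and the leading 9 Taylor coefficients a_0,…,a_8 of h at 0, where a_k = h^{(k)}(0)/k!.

L = (-4 + 2·x + 18·x^2) + (1 - 4·x + x^2 + 6·x^3)·Dx  (order 1).
h: a_k = -3, -12, -45, -150, -483, -1512, -4665, -14250, -43263, …
ICs: h(0) = -3.

f: a_k = 1, 3, 9, 27, 81, 243, 729, 2187, 6561, …
g: a_k = -3, -3, -9, -15, -33, -63, -129, -255, -513, …
h₀=f·g: eliminate ⇒ L₀, order ≤ 1·1.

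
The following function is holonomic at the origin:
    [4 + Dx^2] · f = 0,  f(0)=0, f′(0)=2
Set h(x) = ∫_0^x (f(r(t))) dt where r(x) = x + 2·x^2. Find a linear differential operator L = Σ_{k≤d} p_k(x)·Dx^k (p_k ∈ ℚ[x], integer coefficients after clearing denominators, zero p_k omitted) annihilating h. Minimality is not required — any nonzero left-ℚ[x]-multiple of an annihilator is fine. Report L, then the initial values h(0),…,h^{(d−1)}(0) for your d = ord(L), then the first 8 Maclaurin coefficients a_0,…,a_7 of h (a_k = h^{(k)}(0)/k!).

f: a_k = 0, 2, 0, -4/3, 0, 4/15, 0, -8/315, …
f∘r: x↦r, Dx↦Dx/r' in L_f ⇒ L₀.
h=∫h₀ ⇒ L = L₀·Dx.
L = (4 + 48·x + 192·x^2 + 256·x^3)·Dx - 4·Dx^2 + (1 + 4·x)·Dx^3  (order 3).
h: a_k = 0, 0, 1, 4/3, -1/3, -8/5, -118/45, -8/7, …
ICs: h(0) = 0, h′(0) = 0, h′′(0) = 2.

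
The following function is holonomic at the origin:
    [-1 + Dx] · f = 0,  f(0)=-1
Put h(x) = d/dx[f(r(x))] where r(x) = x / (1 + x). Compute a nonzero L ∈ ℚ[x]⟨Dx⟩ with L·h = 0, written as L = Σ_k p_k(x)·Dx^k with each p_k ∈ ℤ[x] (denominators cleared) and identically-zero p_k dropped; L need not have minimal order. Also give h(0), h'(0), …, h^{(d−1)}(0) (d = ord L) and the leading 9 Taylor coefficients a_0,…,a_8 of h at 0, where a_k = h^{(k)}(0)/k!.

f: a_k = -1, -1, -1/2, -1/6, -1/24, -1/120, -1/720, -1/5040, -1/40320, …
h₀=f(r): pull back L_f along r ⇒ L₀.
h=h₀': d/dx-closure on L₀ ⇒ L.
L = (-1 - 2·x) + (-1 - 2·x - x^2)·Dx  (order 1).
h: a_k = -1, 1, -1/2, -1/6, 19/24, -151/120, 1091/720, -7841/5040, 56519/40320, …
ICs: h(0) = -1.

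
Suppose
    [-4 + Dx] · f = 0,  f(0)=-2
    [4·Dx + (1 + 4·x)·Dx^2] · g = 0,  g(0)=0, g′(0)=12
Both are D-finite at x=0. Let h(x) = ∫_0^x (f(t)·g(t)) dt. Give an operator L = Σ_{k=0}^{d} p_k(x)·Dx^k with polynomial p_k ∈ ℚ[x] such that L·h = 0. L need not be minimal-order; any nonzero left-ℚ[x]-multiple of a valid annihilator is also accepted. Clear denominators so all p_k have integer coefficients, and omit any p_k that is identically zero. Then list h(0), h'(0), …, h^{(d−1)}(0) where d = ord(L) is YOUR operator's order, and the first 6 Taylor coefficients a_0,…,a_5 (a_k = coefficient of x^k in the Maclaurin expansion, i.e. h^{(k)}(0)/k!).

f: a_k = -2, -8, -16, -64/3, -64/3, -256/15, …
g: a_k = 0, 12, -24, 64, -192, 3072/5, …
L₀ := L_f ⊗_s L_g (sym. prod.), ord ≤ 2.
∫: right-multiply L₀ by Dx.
L = 64·x·Dx + (-4 - 32·x)·Dx^2 + (1 + 4·x)·Dx^3  (order 3).
h: a_k = 0, 0, -12, -16, -32, 0, …
ICs: h(0) = 0, h′(0) = 0, h′′(0) = -24.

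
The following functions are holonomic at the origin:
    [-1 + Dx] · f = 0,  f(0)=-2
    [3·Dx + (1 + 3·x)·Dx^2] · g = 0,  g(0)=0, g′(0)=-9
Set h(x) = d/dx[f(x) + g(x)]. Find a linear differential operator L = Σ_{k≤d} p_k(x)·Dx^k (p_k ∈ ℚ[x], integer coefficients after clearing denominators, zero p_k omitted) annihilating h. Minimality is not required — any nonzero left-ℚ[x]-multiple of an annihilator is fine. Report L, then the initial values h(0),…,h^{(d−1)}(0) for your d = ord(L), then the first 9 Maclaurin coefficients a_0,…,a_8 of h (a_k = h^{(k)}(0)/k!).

L = (-21 - 9·x) + (17 - 6·x - 9·x^2)·Dx + (4 + 15·x + 9·x^2)·Dx^2  (order 2).
h: a_k = -11, 25, -82, 728/3, -8749/12, 131219/60, -2361961/360, 49601159/2520, -1190427841/20160, …
ICs: h(0) = -11, h′(0) = 25.

f: a_k = -2, -2, -1, -1/3, -1/12, -1/60, -1/360, -1/2520, -1/20160, …
g: a_k = 0, -9, 27/2, -27, 243/4, -729/5, 729/2, -6561/7, 19683/8, …
h₀=f+g: left-lcm gives L₀, ord ≤ 3.
Differentiate: ansatz ord ≤ ord L₀ ⇒ L.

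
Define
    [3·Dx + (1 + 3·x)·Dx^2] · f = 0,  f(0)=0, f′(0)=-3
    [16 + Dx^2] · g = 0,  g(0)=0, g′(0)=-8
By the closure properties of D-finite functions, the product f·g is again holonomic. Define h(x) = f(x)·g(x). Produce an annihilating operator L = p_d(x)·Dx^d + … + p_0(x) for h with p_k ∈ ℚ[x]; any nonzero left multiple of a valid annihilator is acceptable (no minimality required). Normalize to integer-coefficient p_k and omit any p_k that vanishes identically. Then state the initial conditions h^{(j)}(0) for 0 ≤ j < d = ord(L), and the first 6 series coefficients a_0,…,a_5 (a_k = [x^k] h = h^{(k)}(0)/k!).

L = (2272 + 127488·x + 781056·x^2 + 1769472·x^3 + 1327104·x^4) + (4416 + 50112·x + 165888·x^2 + 165888·x^3)·Dx + (1022 + 19392·x + 102816·x^2 + 221184·x^3 + 165888·x^4)·Dx^2 + (276 + 3132·x + 10368·x^2 + 10368·x^3)·Dx^3 + (55 + 714·x + 3375·x^2 + 6912·x^3 + 5184·x^4)·Dx^4  (order 4).
h: a_k = 0, 0, 24, -36, 8, -66, …
ICs: h(0) = 0, h′(0) = 0, h′′(0) = 48, h′′′(0) = -216.

f: a_k = 0, -3, 9/2, -9, 81/4, -243/5, …
g: a_k = 0, -8, 0, 64/3, 0, -256/15, …
h₀=f·g: eliminate ⇒ L₀, order ≤ 2·2.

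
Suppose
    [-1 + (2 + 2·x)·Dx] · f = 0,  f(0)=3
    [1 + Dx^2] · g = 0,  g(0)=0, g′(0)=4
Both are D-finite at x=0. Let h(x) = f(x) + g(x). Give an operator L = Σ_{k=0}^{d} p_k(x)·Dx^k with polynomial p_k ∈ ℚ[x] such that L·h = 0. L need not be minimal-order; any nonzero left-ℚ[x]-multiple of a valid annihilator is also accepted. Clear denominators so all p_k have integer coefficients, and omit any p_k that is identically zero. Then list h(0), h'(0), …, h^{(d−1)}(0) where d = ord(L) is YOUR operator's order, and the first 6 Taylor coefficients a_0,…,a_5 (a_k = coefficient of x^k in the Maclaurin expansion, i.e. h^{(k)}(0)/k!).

L = (-7 - 8·x - 4·x^2) + (6 + 22·x + 24·x^2 + 8·x^3)·Dx + (-7 - 8·x - 4·x^2)·Dx^2 + (6 + 22·x + 24·x^2 + 8·x^3)·Dx^3  (order 3).
h: a_k = 3, 11/2, -3/8, -23/48, -15/128, 443/3840, …
ICs: h(0) = 3, h′(0) = 11/2, h′′(0) = -3/4.

f: a_k = 3, 3/2, -3/8, 3/16, -15/128, 21/256, …
g: a_k = 0, 4, 0, -2/3, 0, 1/30, …
h₀=f+g: left-lcm gives L₀, ord ≤ 3.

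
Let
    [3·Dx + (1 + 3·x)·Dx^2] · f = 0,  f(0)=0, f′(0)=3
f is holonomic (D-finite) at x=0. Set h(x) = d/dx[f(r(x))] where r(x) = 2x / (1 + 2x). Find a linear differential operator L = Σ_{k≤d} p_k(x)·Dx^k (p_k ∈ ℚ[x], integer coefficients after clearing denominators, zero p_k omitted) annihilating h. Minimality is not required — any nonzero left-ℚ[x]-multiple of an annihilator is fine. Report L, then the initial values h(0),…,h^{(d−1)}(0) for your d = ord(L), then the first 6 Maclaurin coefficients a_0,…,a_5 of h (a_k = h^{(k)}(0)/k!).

L = (10 + 32·x) + (1 + 10·x + 16·x^2)·Dx  (order 1).
h: a_k = 6, -60, 504, -4080, 32736, -262080, …
ICs: h(0) = 6.

f: a_k = 0, 3, -9/2, 9, -81/4, 243/5, …
Change of var in L_f (x↦r) gives L₀.
h₀' ⇒ L via d/dx closure of L₀.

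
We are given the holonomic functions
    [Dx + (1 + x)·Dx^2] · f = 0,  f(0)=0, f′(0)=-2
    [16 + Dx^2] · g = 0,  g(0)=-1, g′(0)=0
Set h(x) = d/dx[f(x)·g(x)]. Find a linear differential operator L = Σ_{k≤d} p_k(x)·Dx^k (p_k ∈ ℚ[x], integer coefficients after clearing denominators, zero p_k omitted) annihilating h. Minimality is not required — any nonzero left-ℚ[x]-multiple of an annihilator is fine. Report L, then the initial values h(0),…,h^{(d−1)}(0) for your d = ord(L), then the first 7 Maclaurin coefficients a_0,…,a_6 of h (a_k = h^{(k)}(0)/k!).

L = (96160 + 647168·x + 1757184·x^2 + 2482176·x^3 + 1931264·x^4 + 786432·x^5 + 131072·x^6) + (13728 + 74144·x + 156160·x^2 + 161280·x^3 + 81920·x^4 + 16384·x^5)·Dx + (13546 + 87008·x + 228848·x^2 + 316416·x^3 + 242944·x^4 + 98304·x^5 + 16384·x^6)·Dx^2 + (858 + 4634·x + 9760·x^2 + 10080·x^3 + 5120·x^4 + 1024·x^5)·Dx^3 + (471 + 2910·x + 7439·x^2 + 10080·x^3 + 7640·x^4 + 3072·x^5 + 512·x^6)·Dx^4  (order 4).
h: a_k = 2, -2, -46, 30, 82, -42, -754/15, …
ICs: h(0) = 2, h′(0) = -2, h′′(0) = -92, h′′′(0) = 180.

f: a_k = 0, -2, 1, -2/3, 1/2, -2/5, 1/3, …
g: a_k = -1, 0, 8, 0, -32/3, 0, 256/45, …
f·g: L₀ = L_f ⊗_s L_g, ord ≤ 2·2.
Derive L from L₀ (diff closure).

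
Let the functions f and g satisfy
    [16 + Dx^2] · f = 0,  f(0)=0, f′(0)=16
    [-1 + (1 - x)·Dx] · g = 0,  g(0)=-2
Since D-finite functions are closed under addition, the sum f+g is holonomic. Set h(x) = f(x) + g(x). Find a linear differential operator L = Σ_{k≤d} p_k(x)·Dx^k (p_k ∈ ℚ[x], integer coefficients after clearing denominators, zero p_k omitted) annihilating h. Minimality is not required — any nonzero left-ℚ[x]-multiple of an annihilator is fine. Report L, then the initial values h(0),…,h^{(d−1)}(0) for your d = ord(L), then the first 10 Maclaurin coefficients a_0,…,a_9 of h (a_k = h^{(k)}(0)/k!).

f: a_k = 0, 16, 0, -128/3, 0, 512/15, 0, -4096/315, 0, 8192/2835, …
g: a_k = -2, -2, -2, -2, -2, -2, -2, -2, -2, -2, …
h₀=f+g: left-lcm gives L₀, ord ≤ 3.
L = (-176 + 256·x - 128·x^2) + (144 - 400·x + 384·x^2 - 128·x^3)·Dx + (-11 + 16·x - 8·x^2)·Dx^2 + (9 - 25·x + 24·x^2 - 8·x^3)·Dx^3  (order 3).
h: a_k = -2, 14, -2, -134/3, -2, 482/15, -2, -4726/315, -2, 2522/2835, …
ICs: h(0) = -2, h′(0) = 14, h′′(0) = -4.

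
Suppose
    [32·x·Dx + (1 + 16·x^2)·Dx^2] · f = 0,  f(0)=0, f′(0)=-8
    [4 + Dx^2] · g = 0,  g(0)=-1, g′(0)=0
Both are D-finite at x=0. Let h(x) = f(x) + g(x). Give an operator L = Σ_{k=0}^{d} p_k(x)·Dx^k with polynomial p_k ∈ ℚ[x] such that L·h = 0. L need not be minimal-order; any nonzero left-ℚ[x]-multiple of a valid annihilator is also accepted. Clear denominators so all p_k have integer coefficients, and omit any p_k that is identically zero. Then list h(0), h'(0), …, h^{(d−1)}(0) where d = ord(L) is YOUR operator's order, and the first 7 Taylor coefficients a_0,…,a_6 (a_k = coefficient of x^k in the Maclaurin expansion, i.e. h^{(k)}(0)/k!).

L = (-6016·x + 102400·x^3 + 32768·x^5)·Dx + (-28 + 1216·x^2 + 27648·x^4 + 16384·x^6)·Dx^2 + (-1504·x + 25600·x^3 + 8192·x^5)·Dx^3 + (-7 + 304·x^2 + 6912·x^4 + 4096·x^6)·Dx^4  (order 4).
h: a_k = -1, -8, 2, 128/3, -2/3, -2048/5, 4/45, …
ICs: h(0) = -1, h′(0) = -8, h′′(0) = 4, h′′′(0) = 256.

f: a_k = 0, -8, 0, 128/3, 0, -2048/5, 0, …
g: a_k = -1, 0, 2, 0, -2/3, 0, 4/45, …
L₀ := lclm(L_f,L_g); ord L₀ ≤ 2+2.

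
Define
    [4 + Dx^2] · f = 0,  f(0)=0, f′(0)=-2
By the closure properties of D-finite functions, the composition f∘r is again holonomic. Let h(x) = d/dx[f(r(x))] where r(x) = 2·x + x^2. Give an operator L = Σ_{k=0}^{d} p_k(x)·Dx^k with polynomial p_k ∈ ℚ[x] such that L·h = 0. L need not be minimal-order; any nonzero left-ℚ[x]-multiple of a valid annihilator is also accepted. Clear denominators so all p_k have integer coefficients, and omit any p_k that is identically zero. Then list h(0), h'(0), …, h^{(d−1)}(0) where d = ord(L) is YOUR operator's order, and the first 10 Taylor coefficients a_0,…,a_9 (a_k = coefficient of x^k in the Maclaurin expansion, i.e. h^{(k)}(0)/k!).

f: a_k = 0, -2, 0, 4/3, 0, -4/15, 0, 8/315, 0, -4/2835, …
h₀=f(r): pull back L_f along r ⇒ L₀.
h=h₀': d/dx-closure on L₀ ⇒ L.
L = (19 + 64·x + 96·x^2 + 64·x^3 + 16·x^4) + (-3 - 3·x)·Dx + (1 + 2·x + x^2)·Dx^2  (order 2).
h: a_k = -4, -4, 32, 64, -8/3, -120, -5696/45, 256/45, 38776/315, 2248/21, …
ICs: h(0) = -4, h′(0) = -4.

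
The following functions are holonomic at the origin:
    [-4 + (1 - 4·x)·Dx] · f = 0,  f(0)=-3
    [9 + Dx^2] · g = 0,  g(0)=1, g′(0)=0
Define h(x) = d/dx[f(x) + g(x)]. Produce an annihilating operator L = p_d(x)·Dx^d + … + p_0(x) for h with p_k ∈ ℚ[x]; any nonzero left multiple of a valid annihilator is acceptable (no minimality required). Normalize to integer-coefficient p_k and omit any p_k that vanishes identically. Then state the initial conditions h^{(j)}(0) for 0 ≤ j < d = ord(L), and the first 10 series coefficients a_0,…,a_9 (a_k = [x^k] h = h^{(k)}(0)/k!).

f: a_k = -3, -12, -48, -192, -768, -3072, -12288, -49152, -196608, -786432, …
g: a_k = 1, 0, -9/2, 0, 27/8, 0, -81/80, 0, 729/4480, 0, …
Weyl lclm of L_f,L_g ⇒ L₀ (ord ≤ 3).
h=h₀': d/dx-closure on L₀ ⇒ L.
L = (4824 - 1728·x + 3456·x^2) + (-315 + 1476·x - 1296·x^2 + 1728·x^3)·Dx + (536 - 192·x + 384·x^2)·Dx^2 + (-35 + 164·x - 144·x^2 + 192·x^3)·Dx^3  (order 3).
h: a_k = -12, -105, -576, -6117/2, -15360, -2949363/40, -344064, -880803111/560, -7077888, -140928615129/4480, …
ICs: h(0) = -12, h′(0) = -105, h′′(0) = -1152.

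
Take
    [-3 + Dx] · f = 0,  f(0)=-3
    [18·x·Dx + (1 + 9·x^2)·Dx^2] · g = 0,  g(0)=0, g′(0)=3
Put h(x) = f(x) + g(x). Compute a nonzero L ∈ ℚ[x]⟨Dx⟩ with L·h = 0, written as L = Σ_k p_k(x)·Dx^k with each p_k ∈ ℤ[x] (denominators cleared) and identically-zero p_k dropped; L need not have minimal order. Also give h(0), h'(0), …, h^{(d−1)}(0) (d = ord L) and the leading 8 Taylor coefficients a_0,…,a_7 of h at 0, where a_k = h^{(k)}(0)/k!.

f: a_k = -3, -9, -27/2, -27/2, -81/8, -243/40, -243/80, -729/560, …
g: a_k = 0, 3, 0, -9, 0, 243/5, 0, -2187/7, …
Sum ⇒ L₀ = lclm(L_f,L_g) in ℚ(x)⟨Dx⟩.
L = (18 - 108·x - 162·x^2)·Dx + (-9 + 27·x + 27·x^2 - 81·x^3)·Dx^2 + (1 + 3·x + 9·x^2 + 27·x^3)·Dx^3  (order 3).
h: a_k = -3, -6, -27/2, -45/2, -81/8, 1701/40, -243/80, -175689/560, …
ICs: h(0) = -3, h′(0) = -6, h′′(0) = -27.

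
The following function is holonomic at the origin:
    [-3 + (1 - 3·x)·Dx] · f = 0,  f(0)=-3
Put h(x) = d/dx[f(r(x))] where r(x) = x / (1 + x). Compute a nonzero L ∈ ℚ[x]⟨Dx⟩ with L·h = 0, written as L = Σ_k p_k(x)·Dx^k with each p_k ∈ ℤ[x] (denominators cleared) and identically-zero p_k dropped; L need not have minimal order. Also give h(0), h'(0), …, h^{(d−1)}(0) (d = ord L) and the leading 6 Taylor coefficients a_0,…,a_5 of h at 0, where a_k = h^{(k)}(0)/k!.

L = 4 + (-1 + 2·x)·Dx  (order 1).
h: a_k = -9, -36, -108, -288, -720, -1728, …
ICs: h(0) = -9.

f: a_k = -3, -9, -27, -81, -243, -729, …
f∘r: x↦r, Dx↦Dx/r' in L_f ⇒ L₀.
h₀' ⇒ L via d/dx closure of L₀.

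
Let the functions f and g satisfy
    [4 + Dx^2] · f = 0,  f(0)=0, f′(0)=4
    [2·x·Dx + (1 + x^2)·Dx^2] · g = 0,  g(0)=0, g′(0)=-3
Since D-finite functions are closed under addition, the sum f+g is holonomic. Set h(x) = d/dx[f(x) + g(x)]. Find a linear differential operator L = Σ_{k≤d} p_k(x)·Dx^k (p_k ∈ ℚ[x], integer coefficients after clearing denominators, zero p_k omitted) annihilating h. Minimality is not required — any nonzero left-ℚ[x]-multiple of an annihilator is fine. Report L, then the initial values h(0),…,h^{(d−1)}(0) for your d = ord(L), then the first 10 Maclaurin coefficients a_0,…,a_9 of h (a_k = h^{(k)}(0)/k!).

f: a_k = 0, 4, 0, -8/3, 0, 8/15, 0, -16/315, 0, 8/2835, …
g: a_k = 0, -3, 0, 1, 0, -3/5, 0, 3/7, 0, -1/3, …
L₀ := lclm(L_f,L_g); ord L₀ ≤ 2+2.
h₀' ⇒ L via d/dx closure of L₀.
L = (-32·x + 80·x^3 + 16·x^5) + (4 + 32·x^2 + 36·x^4 + 8·x^6)·Dx + (-8·x + 20·x^3 + 4·x^5)·Dx^2 + (1 + 8·x^2 + 9·x^4 + 2·x^6)·Dx^3  (order 3).
h: a_k = 1, 0, -5, 0, -1/3, 0, 119/45, 0, -937/315, 0, …
ICs: h(0) = 1, h′(0) = 0, h′′(0) = -10.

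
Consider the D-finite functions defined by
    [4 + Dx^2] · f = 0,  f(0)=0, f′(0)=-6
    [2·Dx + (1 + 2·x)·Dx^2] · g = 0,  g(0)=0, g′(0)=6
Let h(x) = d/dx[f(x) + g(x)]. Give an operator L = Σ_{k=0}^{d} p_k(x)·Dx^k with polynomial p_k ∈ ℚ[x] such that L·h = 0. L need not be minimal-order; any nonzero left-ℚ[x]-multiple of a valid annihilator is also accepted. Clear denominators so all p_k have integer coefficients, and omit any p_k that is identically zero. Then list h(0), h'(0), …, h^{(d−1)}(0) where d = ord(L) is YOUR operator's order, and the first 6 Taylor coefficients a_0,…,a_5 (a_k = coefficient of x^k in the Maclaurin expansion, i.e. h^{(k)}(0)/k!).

f: a_k = 0, -6, 0, 4, 0, -4/5, …
g: a_k = 0, 6, -6, 8, -12, 96/5, …
L₀ := lclm(L_f,L_g); ord L₀ ≤ 2+2.
h=h₀': d/dx-closure on L₀ ⇒ L.
L = (56 + 32·x + 32·x^2) + (12 + 40·x + 48·x^2 + 32·x^3)·Dx + (14 + 8·x + 8·x^2)·Dx^2 + (3 + 10·x + 12·x^2 + 8·x^3)·Dx^3  (order 3).
h: a_k = 0, -12, 36, -48, 92, -192, …
ICs: h(0) = 0, h′(0) = -12, h′′(0) = 72.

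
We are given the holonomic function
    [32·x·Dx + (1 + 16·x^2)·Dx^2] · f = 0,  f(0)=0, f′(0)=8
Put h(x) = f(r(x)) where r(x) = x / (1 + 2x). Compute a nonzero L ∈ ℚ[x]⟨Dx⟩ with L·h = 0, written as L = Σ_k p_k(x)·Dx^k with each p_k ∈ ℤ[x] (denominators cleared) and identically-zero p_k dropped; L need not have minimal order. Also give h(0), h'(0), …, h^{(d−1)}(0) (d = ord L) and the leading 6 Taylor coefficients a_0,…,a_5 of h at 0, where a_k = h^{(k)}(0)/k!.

f: a_k = 0, 8, 0, -128/3, 0, 2048/5, …
Substitute x→r, Dx→(1/r')Dx; clear ⇒ L₀.
L = (4 + 40·x)·Dx + (1 + 4·x + 20·x^2)·Dx^2  (order 2).
h: a_k = 0, 8, -16, -32/3, 192, -2432/5, …
ICs: h(0) = 0, h′(0) = 8.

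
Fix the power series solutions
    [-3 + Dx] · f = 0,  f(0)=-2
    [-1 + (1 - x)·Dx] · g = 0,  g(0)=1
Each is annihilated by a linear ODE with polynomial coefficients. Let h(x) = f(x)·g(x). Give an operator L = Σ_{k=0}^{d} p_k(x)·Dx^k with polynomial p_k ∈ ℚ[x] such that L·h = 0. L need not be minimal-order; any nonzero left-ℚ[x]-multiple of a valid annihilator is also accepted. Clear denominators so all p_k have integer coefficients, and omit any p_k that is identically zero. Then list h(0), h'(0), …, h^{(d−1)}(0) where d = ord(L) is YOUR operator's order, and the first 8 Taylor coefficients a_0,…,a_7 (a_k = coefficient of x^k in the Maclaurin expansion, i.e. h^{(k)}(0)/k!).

f: a_k = -2, -6, -9, -9, -27/4, -81/20, -81/40, -243/280, …
g: a_k = 1, 1, 1, 1, 1, 1, 1, 1, …
Product ⇒ symmetric product L₀, ord ≤ 1.
L = (4 - 3·x) + (-1 + x)·Dx  (order 1).
h: a_k = -2, -8, -17, -26, -131/4, -184/5, -1553/40, -5557/140, …
ICs: h(0) = -2.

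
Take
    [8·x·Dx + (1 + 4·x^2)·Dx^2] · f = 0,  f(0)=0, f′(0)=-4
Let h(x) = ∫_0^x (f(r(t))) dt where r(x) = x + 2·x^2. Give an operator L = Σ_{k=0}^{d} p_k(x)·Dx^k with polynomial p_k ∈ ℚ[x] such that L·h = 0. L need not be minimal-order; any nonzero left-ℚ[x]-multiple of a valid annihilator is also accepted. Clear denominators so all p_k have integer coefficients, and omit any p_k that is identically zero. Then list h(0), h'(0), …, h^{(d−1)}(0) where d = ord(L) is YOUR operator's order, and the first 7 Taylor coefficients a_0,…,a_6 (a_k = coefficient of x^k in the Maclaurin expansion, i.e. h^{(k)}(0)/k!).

L = (-4 + 8·x + 64·x^2 + 192·x^3 + 192·x^4)·Dx^2 + (1 + 4·x + 4·x^2 + 32·x^3 + 80·x^4 + 64·x^5)·Dx^3  (order 3).
h: a_k = 0, 0, -2, -8/3, 4/3, 32/5, 128/15, …
ICs: h(0) = 0, h′(0) = 0, h′′(0) = -4.

f: a_k = 0, -4, 0, 16/3, 0, -64/5, 0, …
L₀ from L_f via x↦r, Dx↦r'^{-1}Dx.
h=∫h₀ ⇒ L = L₀·Dx.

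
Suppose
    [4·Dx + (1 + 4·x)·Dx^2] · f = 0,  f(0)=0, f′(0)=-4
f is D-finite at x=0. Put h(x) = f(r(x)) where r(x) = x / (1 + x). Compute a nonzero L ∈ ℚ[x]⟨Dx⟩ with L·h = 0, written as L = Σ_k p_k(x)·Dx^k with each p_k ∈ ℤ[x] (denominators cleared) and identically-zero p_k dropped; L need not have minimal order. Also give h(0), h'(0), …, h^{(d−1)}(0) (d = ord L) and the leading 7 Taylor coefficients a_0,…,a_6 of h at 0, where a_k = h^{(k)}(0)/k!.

L = (6 + 10·x)·Dx + (1 + 6·x + 5·x^2)·Dx^2  (order 2).
h: a_k = 0, -4, 12, -124/3, 156, -3124/5, 2604, …
ICs: h(0) = 0, h′(0) = -4.

f: a_k = 0, -4, 8, -64/3, 64, -1024/5, 2048/3, …
f∘r: x↦r, Dx↦Dx/r' in L_f ⇒ L₀.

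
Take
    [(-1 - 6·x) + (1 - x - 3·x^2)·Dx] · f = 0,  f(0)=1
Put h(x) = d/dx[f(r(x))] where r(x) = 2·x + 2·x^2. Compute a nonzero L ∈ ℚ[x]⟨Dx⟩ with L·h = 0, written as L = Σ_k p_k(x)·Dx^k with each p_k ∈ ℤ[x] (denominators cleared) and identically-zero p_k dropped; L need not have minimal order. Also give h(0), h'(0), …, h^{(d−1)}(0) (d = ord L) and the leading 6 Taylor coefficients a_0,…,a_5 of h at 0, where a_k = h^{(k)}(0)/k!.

f: a_k = 1, 1, 4, 7, 19, 40, …
Substitute x→r, Dx→(1/r')Dx; clear ⇒ L₀.
Derive L from L₀ (diff closure).
L = (18 + 156·x + 804·x^2 + 2736·x^3 + 4968·x^4 + 4320·x^5 + 1440·x^6) + (-1 - 12·x + 6·x^2 + 268·x^3 + 900·x^4 + 1368·x^5 + 1008·x^6 + 288·x^7)·Dx  (order 1).
h: a_k = 2, 36, 264, 1952, 13320, 86928, …
ICs: h(0) = 2.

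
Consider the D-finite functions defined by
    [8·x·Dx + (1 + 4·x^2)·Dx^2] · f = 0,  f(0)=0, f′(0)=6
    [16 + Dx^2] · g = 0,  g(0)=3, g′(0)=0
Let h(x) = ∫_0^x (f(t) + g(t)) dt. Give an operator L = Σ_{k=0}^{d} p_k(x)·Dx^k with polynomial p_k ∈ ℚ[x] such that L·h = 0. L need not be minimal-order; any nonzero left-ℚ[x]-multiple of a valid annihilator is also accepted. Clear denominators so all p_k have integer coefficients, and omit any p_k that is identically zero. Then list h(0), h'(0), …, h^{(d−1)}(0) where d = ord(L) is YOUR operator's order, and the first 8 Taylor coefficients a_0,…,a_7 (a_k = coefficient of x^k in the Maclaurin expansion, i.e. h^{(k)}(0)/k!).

L = (-512·x + 5120·x^3 + 4096·x^5)·Dx^2 + (16 + 512·x^2 + 2304·x^4 + 2048·x^6)·Dx^3 + (-32·x + 320·x^3 + 256·x^5)·Dx^4 + (1 + 32·x^2 + 144·x^4 + 128·x^6)·Dx^5  (order 5).
h: a_k = 0, 3, 3, -8, -2, 32/5, 16/5, -256/105, …
ICs: h(0) = 0, h′(0) = 3, h′′(0) = 6, h′′′(0) = -48, h′′′′(0) = -48.

f: a_k = 0, 6, 0, -8, 0, 96/5, 0, -384/7, …
g: a_k = 3, 0, -24, 0, 32, 0, -256/15, 0, …
f+g: L₀ = lclm(L_f,L_g), ord ≤ 2+2.
h=∫h₀ ⇒ L = L₀·Dx.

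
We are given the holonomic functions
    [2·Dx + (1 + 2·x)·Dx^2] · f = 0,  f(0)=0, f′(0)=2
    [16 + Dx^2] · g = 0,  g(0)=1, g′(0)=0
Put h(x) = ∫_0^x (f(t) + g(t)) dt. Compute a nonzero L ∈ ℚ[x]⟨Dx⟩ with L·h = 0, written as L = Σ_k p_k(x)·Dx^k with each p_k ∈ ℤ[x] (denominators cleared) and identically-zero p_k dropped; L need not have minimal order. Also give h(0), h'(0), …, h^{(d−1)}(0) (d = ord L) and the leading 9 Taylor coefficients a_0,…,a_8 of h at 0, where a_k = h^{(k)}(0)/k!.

f: a_k = 0, 2, -2, 8/3, -4, 32/5, -32/3, 128/7, -32, …
g: a_k = 1, 0, -8, 0, 32/3, 0, -256/45, 0, 512/315, …
Sum ⇒ L₀ = lclm(L_f,L_g) in ℚ(x)⟨Dx⟩.
∫: right-multiply L₀ by Dx.
L = (160 + 256·x + 256·x^2)·Dx^2 + (48 + 224·x + 384·x^2 + 256·x^3)·Dx^3 + (10 + 16·x + 16·x^2)·Dx^4 + (3 + 14·x + 24·x^2 + 16·x^3)·Dx^5  (order 5).
h: a_k = 0, 1, 1, -10/3, 2/3, 4/3, 16/15, -736/315, 16/7, …
ICs: h(0) = 0, h′(0) = 1, h′′(0) = 2, h′′′(0) = -20, h′′′′(0) = 16.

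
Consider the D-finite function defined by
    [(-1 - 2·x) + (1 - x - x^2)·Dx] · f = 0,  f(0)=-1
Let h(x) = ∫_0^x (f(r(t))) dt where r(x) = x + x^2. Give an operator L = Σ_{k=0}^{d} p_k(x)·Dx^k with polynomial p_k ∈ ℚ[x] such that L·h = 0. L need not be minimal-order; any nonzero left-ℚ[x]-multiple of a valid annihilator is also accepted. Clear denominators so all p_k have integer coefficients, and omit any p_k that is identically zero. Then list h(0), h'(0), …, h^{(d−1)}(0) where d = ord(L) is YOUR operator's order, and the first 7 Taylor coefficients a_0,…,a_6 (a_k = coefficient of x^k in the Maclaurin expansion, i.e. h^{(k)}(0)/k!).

L = (1 + 4·x + 6·x^2 + 4·x^3)·Dx + (-1 + x + 2·x^2 + 2·x^3 + x^4)·Dx^2  (order 2).
h: a_k = 0, -1, -1/2, -1, -7/4, -16/5, -37/6, …
ICs: h(0) = 0, h′(0) = -1.

f: a_k = -1, -1, -2, -3, -5, -8, -13, …
Change of var in L_f (x↦r) gives L₀.
Integrate: L := L₀·Dx.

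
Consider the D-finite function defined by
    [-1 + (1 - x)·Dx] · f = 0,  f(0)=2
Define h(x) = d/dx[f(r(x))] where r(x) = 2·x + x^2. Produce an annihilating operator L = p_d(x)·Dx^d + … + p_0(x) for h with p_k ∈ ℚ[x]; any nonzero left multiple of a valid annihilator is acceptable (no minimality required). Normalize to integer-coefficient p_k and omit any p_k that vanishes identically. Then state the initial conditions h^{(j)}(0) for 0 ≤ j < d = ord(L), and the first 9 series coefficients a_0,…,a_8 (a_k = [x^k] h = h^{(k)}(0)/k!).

f: a_k = 2, 2, 2, 2, 2, 2, 2, 2, 2, …
h₀=f(r): pull back L_f along r ⇒ L₀.
h₀' ⇒ L via d/dx closure of L₀.
L = (5 + 6·x + 3·x^2) + (-1 + x + 3·x^2 + x^3)·Dx  (order 1).
h: a_k = 4, 20, 72, 232, 700, 2028, 5712, 15760, 42804, …
ICs: h(0) = 4.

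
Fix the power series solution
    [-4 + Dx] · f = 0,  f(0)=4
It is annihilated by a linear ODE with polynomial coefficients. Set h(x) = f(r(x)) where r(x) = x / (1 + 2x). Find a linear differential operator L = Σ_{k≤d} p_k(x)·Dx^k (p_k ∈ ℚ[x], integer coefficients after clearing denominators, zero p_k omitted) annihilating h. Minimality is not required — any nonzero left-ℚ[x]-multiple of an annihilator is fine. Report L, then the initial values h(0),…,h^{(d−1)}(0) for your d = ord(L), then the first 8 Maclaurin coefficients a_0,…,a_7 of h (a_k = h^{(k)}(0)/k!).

L = -4 + (1 + 4·x + 4·x^2)·Dx  (order 1).
h: a_k = 4, 16, 0, -64/3, 128/3, -256/5, 1024/45, 5120/63, …
ICs: h(0) = 4.

f: a_k = 4, 16, 32, 128/3, 128/3, 512/15, 1024/45, 4096/315, …
Change of var in L_f (x↦r) gives L₀.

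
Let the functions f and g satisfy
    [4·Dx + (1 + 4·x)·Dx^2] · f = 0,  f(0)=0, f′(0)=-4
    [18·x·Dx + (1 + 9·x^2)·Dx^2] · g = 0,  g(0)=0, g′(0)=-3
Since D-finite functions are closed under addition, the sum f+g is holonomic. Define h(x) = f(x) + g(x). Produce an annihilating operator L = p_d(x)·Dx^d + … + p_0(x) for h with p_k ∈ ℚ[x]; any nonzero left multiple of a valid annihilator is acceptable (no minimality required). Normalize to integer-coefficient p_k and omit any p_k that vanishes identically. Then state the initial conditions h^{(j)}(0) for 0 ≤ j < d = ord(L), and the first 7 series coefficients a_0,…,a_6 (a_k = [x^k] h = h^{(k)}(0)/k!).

L = (-36 - 432·x + 972·x^2 + 1296·x^3)·Dx + (-25 - 72·x - 189·x^2 + 1944·x^3 + 2592·x^4)·Dx^2 + (-2 + x + 36·x^2 + 81·x^3 + 486·x^4 + 648·x^5)·Dx^3  (order 3).
h: a_k = 0, -7, 8, -37/3, 64, -1267/5, 2048/3, …
ICs: h(0) = 0, h′(0) = -7, h′′(0) = 16.

f: a_k = 0, -4, 8, -64/3, 64, -1024/5, 2048/3, …
g: a_k = 0, -3, 0, 9, 0, -243/5, 0, …
Sum ⇒ L₀ = lclm(L_f,L_g) in ℚ(x)⟨Dx⟩.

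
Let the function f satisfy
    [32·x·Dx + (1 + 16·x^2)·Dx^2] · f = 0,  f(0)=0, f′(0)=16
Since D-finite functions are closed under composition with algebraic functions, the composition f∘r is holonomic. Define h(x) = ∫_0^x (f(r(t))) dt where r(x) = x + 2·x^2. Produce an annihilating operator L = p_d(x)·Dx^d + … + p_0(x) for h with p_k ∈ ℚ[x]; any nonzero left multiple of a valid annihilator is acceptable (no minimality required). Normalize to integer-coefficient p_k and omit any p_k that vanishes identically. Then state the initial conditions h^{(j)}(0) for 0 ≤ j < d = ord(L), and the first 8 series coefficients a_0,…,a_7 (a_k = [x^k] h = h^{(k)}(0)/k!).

L = (-4 + 32·x + 256·x^2 + 768·x^3 + 768·x^4)·Dx^2 + (1 + 4·x + 16·x^2 + 128·x^3 + 320·x^4 + 256·x^5)·Dx^3  (order 3).
h: a_k = 0, 0, 8, 32/3, -64/3, -512/5, -512/15, 22528/21, …
ICs: h(0) = 0, h′(0) = 0, h′′(0) = 16.

f: a_k = 0, 16, 0, -256/3, 0, 4096/5, 0, -65536/7, …
Change of var in L_f (x↦r) gives L₀.
∫: right-multiply L₀ by Dx.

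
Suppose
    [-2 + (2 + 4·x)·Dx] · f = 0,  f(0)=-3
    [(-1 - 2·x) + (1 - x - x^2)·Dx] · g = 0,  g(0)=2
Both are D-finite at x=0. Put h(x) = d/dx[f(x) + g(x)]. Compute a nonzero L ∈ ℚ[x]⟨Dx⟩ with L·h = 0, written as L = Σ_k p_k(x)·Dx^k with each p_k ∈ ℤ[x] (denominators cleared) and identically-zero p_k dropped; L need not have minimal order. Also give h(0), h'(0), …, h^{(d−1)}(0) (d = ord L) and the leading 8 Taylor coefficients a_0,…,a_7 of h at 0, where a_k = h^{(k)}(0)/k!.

L = (-6 - 18·x - 24·x^2 - 12·x^3 - 6·x^4) + (-3 - 24·x - 63·x^2 - 72·x^3 - 45·x^4 - 18·x^5)·Dx + (1 + 4·x + 3·x^2 - 6·x^3 - 13·x^4 - 12·x^5 - 4·x^6)·Dx^2  (order 2).
h: a_k = -1, 11, 27/2, 95/2, 535/8, 1437/8, 4011/16, 9991/16, …
ICs: h(0) = -1, h′(0) = 11.

f: a_k = -3, -3, 3/2, -3/2, 15/8, -21/8, 63/16, -99/16, …
g: a_k = 2, 2, 4, 6, 10, 16, 26, 42, …
h₀=f+g: left-lcm gives L₀, ord ≤ 2.
Derive L from L₀ (diff closure).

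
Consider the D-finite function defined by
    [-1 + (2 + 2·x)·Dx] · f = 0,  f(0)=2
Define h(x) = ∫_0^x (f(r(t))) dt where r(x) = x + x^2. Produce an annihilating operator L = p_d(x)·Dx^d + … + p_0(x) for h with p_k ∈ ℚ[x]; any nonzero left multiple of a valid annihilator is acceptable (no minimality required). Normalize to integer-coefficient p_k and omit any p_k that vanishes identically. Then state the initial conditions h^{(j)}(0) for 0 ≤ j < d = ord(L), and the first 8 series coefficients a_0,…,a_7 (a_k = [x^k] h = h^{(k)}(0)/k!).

f: a_k = 2, 1, -1/4, 1/8, -5/64, 7/128, -21/512, 33/1024, …
h₀=f(r): pull back L_f along r ⇒ L₀.
h=∫h₀ ⇒ L = L₀·Dx.
L = (-1 - 2·x)·Dx + (2 + 2·x + 2·x^2)·Dx^2  (order 2).
h: a_k = 0, 2, 1/2, 1/4, -3/32, 3/320, 5/256, -57/3584, …
ICs: h(0) = 0, h′(0) = 2.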